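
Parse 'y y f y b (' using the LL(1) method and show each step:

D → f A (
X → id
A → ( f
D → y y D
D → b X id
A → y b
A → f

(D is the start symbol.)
LL(1) parsing maintains a stack (initially the start symbol over $) and the input. At each step: if the stack top is a terminal, match it against the current input token; if it is a non-terminal N, replace it with the RHS of M[N, lookahead] (the unique production whose predict set contains the lookahead).

Stack is shown with the top on the left.

Stack    Input          Action
------------------------------
D $      y y f y b ( $  output D → y y D
y y D $  y y f y b ( $  match 'y'
y D $    y f y b ( $    match 'y'
D $      f y b ( $      output D → f A (
f A ( $  f y b ( $      match 'f'
A ( $    y b ( $        output A → y b
y b ( $  y b ( $        match 'y'
b ( $    b ( $          match 'b'
( $      ( $            match '('
$        $              accept

The string is accepted.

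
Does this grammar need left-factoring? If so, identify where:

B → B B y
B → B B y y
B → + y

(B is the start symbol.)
Left-factoring is needed when two productions for the same non-terminal
share a common prefix on the right-hand side.

Productions for B:
  B → B B y
  B → B B y y
  B → + y

Found common prefix 'B B y' in productions for B

Answer: Yes, B has productions with common prefix 'B B y'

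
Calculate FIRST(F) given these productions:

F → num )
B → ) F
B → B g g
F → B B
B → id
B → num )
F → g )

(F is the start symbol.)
To compute FIRST(F), examine every production with F on the left-hand side, reading each right-hand side left to right until a non-nullable symbol is reached.

FIRST sets of the other non-terminals involved (by the same procedure, iterated to a fixed point):
  FIRST(B) = { ')', 'id', 'num' }

From F → num ):
  - num is a terminal: add 'num' and stop
From F → B B:
  - B is a non-terminal: add FIRST(B) \ {ε} = { ')', 'id', 'num' }
    B is not nullable, so stop
From F → g ):
  - g is a terminal: add 'g' and stop

Collecting: FIRST(F) = { ')', 'g', 'id', 'num' }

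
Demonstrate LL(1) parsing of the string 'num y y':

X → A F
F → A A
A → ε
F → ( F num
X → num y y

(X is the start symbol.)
Stack is shown with the top on the left.

Stack      Input      Action
----------------------------
X $        num y y $  output X → num y y
num y y $  num y y $  match 'num'
y y $      y y $      match 'y'
y $        y $        match 'y'
$          $          accept

The string is accepted.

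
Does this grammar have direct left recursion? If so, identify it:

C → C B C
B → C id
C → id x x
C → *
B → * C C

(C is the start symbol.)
Direct left recursion occurs when N → N α for some non-terminal N (the right-hand side begins with the left-hand side itself).

C → C B C: LEFT RECURSIVE (starts with C)
B → C id: starts with C
C → id x x: starts with id
C → *: starts with '*'
B → * C C: starts with '*'

The grammar has direct left recursion on: C.

Answer: Yes, C is left-recursive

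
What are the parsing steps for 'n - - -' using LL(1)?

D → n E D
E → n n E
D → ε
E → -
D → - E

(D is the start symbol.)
Stack is shown with the top on the left.

Stack    Input      Action
--------------------------
D $      n - - - $  output D → n E D
n E D $  n - - - $  match 'n'
E D $    - - - $    output E → -
- D $    - - - $    match '-'
D $      - - $      output D → - E
- E $    - - $      match '-'
E $      - $        output E → -
- $      - $        match '-'
$        $          accept

The string is accepted.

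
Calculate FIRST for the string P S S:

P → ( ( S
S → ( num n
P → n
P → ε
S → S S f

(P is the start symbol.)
{ '(', 'n' }

FIRST sets of the non-terminals involved (from the grammar, by fixed-point iteration):
  FIRST(P) = { '(', 'n', ε }
  FIRST(S) = { '(' }

To compute FIRST(P S S), process the symbols left to right:
Symbol P is a non-terminal. Add FIRST(P) \ {ε} = { '(', 'n' }
P is nullable (ε ∈ FIRST(P)), continue to the next symbol.
Symbol S is a non-terminal. Add FIRST(S) \ {ε} = { '(' }
S is not nullable (ε ∉ FIRST(S)), so stop here.
FIRST(P S S) = { '(', 'n' }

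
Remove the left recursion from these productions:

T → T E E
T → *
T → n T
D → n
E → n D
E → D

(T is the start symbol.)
T → * T'
T → n T T'
T' → E E T'
T' → ε
D → n
E → n D
E → D

T is directly left-recursive. The standard transformation for
  A → A α₁ | ... | A α_m | β₁ | ... | β_n
is
  A  → β₁ A' | ... | β_n A'
  A' → α₁ A' | ... | α_m A' | ε

T → * becomes T → * T'
T → n T becomes T → n T T'
T → T E E becomes T' → E E T'
Add T' → ε

Productions for other non-terminals are unchanged:
  D → n
  E → n D
  E → D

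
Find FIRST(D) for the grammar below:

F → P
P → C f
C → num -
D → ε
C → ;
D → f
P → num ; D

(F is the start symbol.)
{ 'f', ε }

To compute FIRST(D), examine every production with D on the left-hand side, reading each right-hand side left to right until a non-nullable symbol is reached.

From D → ε:
  - ε-production, so ε ∈ FIRST(D)
From D → f:
  - f is a terminal: add 'f' and stop

Collecting: FIRST(D) = { 'f', ε }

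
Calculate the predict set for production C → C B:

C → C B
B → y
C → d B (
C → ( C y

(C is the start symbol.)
PREDICT(C → C B) = (FIRST(RHS) \ {ε}) ∪ (FOLLOW(C) if ε ∈ FIRST(RHS), i.e. RHS ⇒* ε)
FIRST(C) = { '(', 'd' }
FIRST(C B) = { '(', 'd' }
ε ∉ FIRST(C B), so FOLLOW(C) is not added.
PREDICT(C → C B) = { '(', 'd' }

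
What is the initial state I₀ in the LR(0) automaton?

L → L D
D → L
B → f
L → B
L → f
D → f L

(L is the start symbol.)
First, augment the grammar with L' → L
I₀ = CLOSURE({ [L' → . L] }):
  [L' → . L] has the dot before L: add [L → . L D], [L → . B], [L → . f]
  [L → . B] has the dot before B: add [B → . f]
No further items can be added.

I₀ = { [B → . f], [L → . B], [L → . L D], [L → . f], [L' → . L] }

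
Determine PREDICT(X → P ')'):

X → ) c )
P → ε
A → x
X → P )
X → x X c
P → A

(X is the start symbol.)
PREDICT(X → P ')') = (FIRST(RHS) \ {ε}) ∪ (FOLLOW(X) if ε ∈ FIRST(RHS), i.e. RHS ⇒* ε)
FIRST(P) = { 'x', ε }
FIRST(P ')') = { ')', 'x' }
ε ∉ FIRST(P ')'), so FOLLOW(X) is not added.
PREDICT(X → P ')') = { ')', 'x' }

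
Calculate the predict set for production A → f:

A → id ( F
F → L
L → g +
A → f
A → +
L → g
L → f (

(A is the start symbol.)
PREDICT(A → f) = (FIRST(RHS) \ {ε}) ∪ (FOLLOW(A) if ε ∈ FIRST(RHS), i.e. RHS ⇒* ε)
FIRST(f) = { 'f' }
ε ∉ FIRST(f), so FOLLOW(A) is not added.
PREDICT(A → f) = { 'f' }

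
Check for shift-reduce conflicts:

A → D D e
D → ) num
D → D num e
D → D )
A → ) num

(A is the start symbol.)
Augment with A' → A and build the canonical LR(0) collection (I0 = CLOSURE({[A' → . A]}), then GOTO on every symbol after a dot until no new states appear). It has 12 states:
  I0: { [A → . ) num], [A → . D D e], [A' → . A], [D → . ) num], [D → . D )], [D → . D num e] }  — shift
  I1: { [A → ) . num], [D → ) . num] }  — shift
  I2: { [A' → A .] }  — accept
  I3: { [A → D . D e], [D → . ) num], [D → . D )], [D → . D num e], [D → D . )], [D → D . num e] }  — shift
  I4: { [D → ) . num], [D → D ) .] }  — shift, reduce
  I5: { [A → D D . e], [D → D . )], [D → D . num e] }  — shift
  I6: { [D → D num . e] }  — shift
  I7: { [D → D num e .] }  — reduce
  I8: { [D → D ) .] }  — reduce
  I9: { [A → D D e .] }  — reduce
  I10: { [D → ) num .] }  — reduce
  I11: { [A → ) num .], [D → ) num .] }  — 2 reduces

I4 contains reduce item [D → D ) .] and shift item [D → ) . num] — shift-reduce conflict.

Answer: Yes — I4: [D → D ) .] vs [D → ) . num]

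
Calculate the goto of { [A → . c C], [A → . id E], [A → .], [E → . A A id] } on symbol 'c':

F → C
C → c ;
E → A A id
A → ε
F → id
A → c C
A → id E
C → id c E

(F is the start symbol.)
{ [A → c . C], [C → . c ;], [C → . id c E] }

GOTO(I, 'c') = CLOSURE({ [A → αX.β] : [A → α.Xβ] ∈ I, X = 'c' })

Items with dot before 'c', with the dot advanced:
  [A → . c C] → [A → c . C]
Closure of the advanced items:
  [A → c . C] has the dot before C: add [C → . c ;], [C → . id c E]

GOTO = { [A → c . C], [C → . c ;], [C → . id c E] }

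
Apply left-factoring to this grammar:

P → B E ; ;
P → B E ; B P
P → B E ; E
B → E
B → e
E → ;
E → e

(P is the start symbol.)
P → B E ; P'
P' → ;
P' → B P
P' → E
B → E
B → e
E → ;
E → e

Left-factoring transforms A → αβ₁ | αβ₂ into A → αA' and A' → β₁ | β₂
(α is the longest common prefix among the alternatives). Repeat until
no nonterminal has two alternatives with a common prefix.

Round 1: P has alternatives sharing prefix 'B E ;'. Introduce P': P → B E ; P'
  Add: P' → ;
  Add: P' → B P
  Add: P' → E

No remaining common prefixes — done.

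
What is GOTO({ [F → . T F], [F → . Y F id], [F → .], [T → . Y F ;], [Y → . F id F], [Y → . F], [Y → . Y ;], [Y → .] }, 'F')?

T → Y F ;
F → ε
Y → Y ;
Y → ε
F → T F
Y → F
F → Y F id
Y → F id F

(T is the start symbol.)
GOTO(I, 'F') = CLOSURE({ [A → αX.β] : [A → α.Xβ] ∈ I, X = 'F' })

Items with dot before 'F', with the dot advanced:
  [Y → . F] → [Y → F .]
  [Y → . F id F] → [Y → F . id F]
Closure adds nothing (no advanced item has the dot before a non-terminal).

GOTO = { [Y → F . id F], [Y → F .] }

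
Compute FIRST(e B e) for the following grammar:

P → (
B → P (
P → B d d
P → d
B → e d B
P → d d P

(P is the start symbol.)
To compute FIRST(e B e), process the symbols left to right:
Symbol e is a terminal. Add 'e' and stop.
FIRST(e B e) = { 'e' }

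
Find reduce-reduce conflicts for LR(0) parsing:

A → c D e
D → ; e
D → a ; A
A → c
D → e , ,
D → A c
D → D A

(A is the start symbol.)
No reduce-reduce conflicts

Augment with A' → A and build the canonical LR(0) collection (I0 = CLOSURE({[A' → . A]}), then GOTO on every symbol after a dot until no new states appear). It has 16 states:
  I0: { [A → . c D e], [A → . c], [A' → . A] }  — shift
  I1: { [A' → A .] }  — accept
  I2: { [A → . c D e], [A → . c], [A → c . D e], [A → c .], [D → . ; e], [D → . A c], [D → . D A], [D → . a ; A], [D → . e , ,] }  — shift, reduce
  I3: { [D → ; . e] }  — shift
  I4: { [D → A . c] }  — shift
  I5: { [A → . c D e], [A → . c], [A → c D . e], [D → D . A] }  — shift
  I6: { [D → a . ; A] }  — shift
  I7: { [D → e . , ,] }  — shift
  I8: { [D → e , . ,] }  — shift
  I9: { [D → e , , .] }  — reduce
  I10: { [A → . c D e], [A → . c], [D → a ; . A] }  — shift
  I11: { [D → a ; A .] }  — reduce
  I12: { [D → D A .] }  — reduce
  I13: { [A → c D e .] }  — reduce
  I14: { [D → A c .] }  — reduce
  I15: { [D → ; e .] }  — reduce

No state contains more than one complete item.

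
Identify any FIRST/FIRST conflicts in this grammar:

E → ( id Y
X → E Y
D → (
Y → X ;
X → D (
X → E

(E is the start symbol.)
FIRST sets of the non-terminals at (or reachable through a nullable prefix from) the front of some alternative:
  FIRST(E) = { '(' }
  FIRST(D) = { '(' }

Productions for X:
  X → E Y: FIRST = { '(' }
  X → D (: FIRST = { '(' }
  X → E: FIRST = { '(' }
E, D, Y have only one production, so no FIRST/FIRST conflict is possible there.

Conflict for X: X → E Y and X → D (
  Overlap: { '(' }
Conflict for X: X → E Y and X → E
  Overlap: { '(' }
Conflict for X: X → D ( and X → E
  Overlap: { '(' }

Answer: Yes. X → E Y / X → D '(' on { '(' }; X → E Y / X → E on { '(' }; X → D '(' / X → E on { '(' }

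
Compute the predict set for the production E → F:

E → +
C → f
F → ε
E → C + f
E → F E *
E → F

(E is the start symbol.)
PREDICT(E → F) = (FIRST(RHS) \ {ε}) ∪ (FOLLOW(E) if ε ∈ FIRST(RHS), i.e. RHS ⇒* ε)
FIRST(F) = { ε }
FIRST(F) = { ε }
ε ∈ FIRST(F) (the right-hand side is nullable), so add FOLLOW(E) = { $, '*' }
PREDICT(E → F) = { $, '*' }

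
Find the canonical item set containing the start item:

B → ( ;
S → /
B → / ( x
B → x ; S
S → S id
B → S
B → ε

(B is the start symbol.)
First, augment the grammar with B' → B
I₀ = CLOSURE({ [B' → . B] }):
  [B' → . B] has the dot before B: add [B → . ( ;], [B → . / ( x], [B → . x ; S], [B → . S], [B → .]
  [B → . S] has the dot before S: add [S → . /], [S → . S id]
No further items can be added.

I₀ = { [B → . ( ;], [B → . / ( x], [B → . S], [B → . x ; S], [B → .], [B' → . B], [S → . /], [S → . S id] }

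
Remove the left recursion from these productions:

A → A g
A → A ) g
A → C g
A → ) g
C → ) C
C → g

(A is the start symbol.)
A → C g A'
A → ) g A'
A' → g A'
A' → ) g A'
A' → ε
C → ) C
C → g

A is directly left-recursive. The standard transformation for
  A → A α₁ | ... | A α_m | β₁ | ... | β_n
is
  A  → β₁ A' | ... | β_n A'
  A' → α₁ A' | ... | α_m A' | ε

A → C g becomes A → C g A'
A → ) g becomes A → ) g A'
A → A g becomes A' → g A'
A → A ) g becomes A' → ) g A'
Add A' → ε

Productions for other non-terminals are unchanged:
  C → ) C
  C → g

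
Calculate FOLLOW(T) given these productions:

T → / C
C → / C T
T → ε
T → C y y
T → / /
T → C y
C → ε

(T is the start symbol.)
To compute FOLLOW(T), find every occurrence of T on a right-hand side N → α T β: add FIRST(β) \ {ε}, and if β is empty or nullable also add FOLLOW(N). Iterate to a fixed point.

T is the start symbol, so $ ∈ FOLLOW(T).
In C → / C T: T is at the end, add FOLLOW(C)

The FOLLOW sets referred to above (computed the same way, to a fixed point):
  FOLLOW(C) = { $, '/', 'y' }

Taking the union: FOLLOW(T) = { $, '/', 'y' }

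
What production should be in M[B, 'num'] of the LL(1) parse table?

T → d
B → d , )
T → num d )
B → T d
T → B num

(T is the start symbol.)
To find M[B, 'num'], we find productions for B where 'num' is in the predict set (PREDICT(N → α) = (FIRST(α) \ {ε}) ∪ (FOLLOW(N) if α ⇒* ε)).

Relevant sets:
  FIRST(T) = { 'd', 'num' }

B → d , ): PREDICT = { 'd' }
B → T d: PREDICT = { 'd', 'num' }
  'num' is in predict set, so this production goes in M[B, 'num']

M[B, 'num'] = B → T d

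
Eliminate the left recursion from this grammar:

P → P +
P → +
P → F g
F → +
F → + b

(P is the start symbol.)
P is directly left-recursive. The standard transformation for
  A → A α₁ | ... | A α_m | β₁ | ... | β_n
is
  A  → β₁ A' | ... | β_n A'
  A' → α₁ A' | ... | α_m A' | ε

P → + becomes P → + P'
P → F g becomes P → F g P'
P → P + becomes P' → + P'
Add P' → ε

Productions for other non-terminals are unchanged:
  F → +
  F → + b

Resulting grammar:
P → + P'
P → F g P'
P' → + P'
P' → ε
F → +
F → + b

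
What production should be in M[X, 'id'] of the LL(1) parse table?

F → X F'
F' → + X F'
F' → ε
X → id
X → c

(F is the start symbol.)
X → id

To find M[X, 'id'], we find productions for X where 'id' is in the predict set (PREDICT(N → α) = (FIRST(α) \ {ε}) ∪ (FOLLOW(N) if α ⇒* ε)).

X → id: PREDICT = { 'id' }
  'id' is in predict set, so this production goes in M[X, 'id']
X → c: PREDICT = { 'c' }

M[X, 'id'] = X → id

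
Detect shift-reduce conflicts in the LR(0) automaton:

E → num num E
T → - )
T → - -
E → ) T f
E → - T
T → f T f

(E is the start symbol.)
No shift-reduce conflicts

A shift-reduce conflict occurs when an LR(0) state has both:
  - a complete (reduce) item [A → α .] (dot at the end), and
  - a shift item [B → β . c γ] (dot before a terminal).

Augment with E' → E and build the canonical LR(0) collection (I0 = CLOSURE({[E' → . E]}), then GOTO on every symbol after a dot until no new states appear). It has 16 states:
  I0: { [E → . ) T f], [E → . - T], [E → . num num E], [E' → . E] }  — shift
  I1: { [E → ) . T f], [T → . - )], [T → . - -], [T → . f T f] }  — shift
  I2: { [E → - . T], [T → . - )], [T → . - -], [T → . f T f] }  — shift
  I3: { [E' → E .] }  — accept
  I4: { [E → num . num E] }  — shift
  I5: { [E → . ) T f], [E → . - T], [E → . num num E], [E → num num . E] }  — shift
  I6: { [E → num num E .] }  — reduce
  I7: { [T → - . )], [T → - . -] }  — shift
  I8: { [E → - T .] }  — reduce
  I9: { [T → . - )], [T → . - -], [T → . f T f], [T → f . T f] }  — shift
  I10: { [T → f T . f] }  — shift
  I11: { [T → f T f .] }  — reduce
  I12: { [T → - ) .] }  — reduce
  I13: { [T → - - .] }  — reduce
  I14: { [E → ) T . f] }  — shift
  I15: { [E → ) T f .] }  — reduce

No state contains both a complete item and a shift item.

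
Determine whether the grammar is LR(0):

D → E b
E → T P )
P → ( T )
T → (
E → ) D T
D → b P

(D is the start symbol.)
Yes, the grammar is LR(0)

Augment with D' → D and build the canonical LR(0) collection (I0 = CLOSURE({[D' → . D]}), then GOTO on every symbol after a dot until no new states appear). It has 16 states:
  I0: { [D → . E b], [D → . b P], [D' → . D], [E → . ) D T], [E → . T P )], [T → . (] }  — shift
  I1: { [T → ( .] }  — reduce
  I2: { [D → . E b], [D → . b P], [E → ) . D T], [E → . ) D T], [E → . T P )], [T → . (] }  — shift
  I3: { [D' → D .] }  — accept
  I4: { [D → E . b] }  — shift
  I5: { [E → T . P )], [P → . ( T )] }  — shift
  I6: { [D → b . P], [P → . ( T )] }  — shift
  I7: { [P → ( . T )], [T → . (] }  — shift
  I8: { [D → b P .] }  — reduce
  I9: { [P → ( T . )] }  — shift
  I10: { [P → ( T ) .] }  — reduce
  I11: { [E → T P . )] }  — shift
  I12: { [E → T P ) .] }  — reduce
  I13: { [D → E b .] }  — reduce
  I14: { [E → ) D . T], [T → . (] }  — shift
  I15: { [E → ) D T .] }  — reduce

Every state is either a pure shift/goto state or contains exactly one complete item and nothing to shift — no conflicts. The grammar is LR(0).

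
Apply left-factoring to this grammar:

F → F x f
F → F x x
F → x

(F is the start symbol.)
F → F x F'
F' → f
F' → x
F → x

Left-factoring transforms A → αβ₁ | αβ₂ into A → αA' and A' → β₁ | β₂
(α is the longest common prefix among the alternatives). Repeat until
no nonterminal has two alternatives with a common prefix.

Round 1: F has alternatives sharing prefix 'F x'. Introduce F': F → F x F'
  Add: F' → f
  Add: F' → x

No remaining common prefixes — done.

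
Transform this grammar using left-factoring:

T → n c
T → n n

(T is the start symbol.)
T → n T'
T' → c
T' → n

Left-factoring transforms A → αβ₁ | αβ₂ into A → αA' and A' → β₁ | β₂
(α is the longest common prefix among the alternatives). Repeat until
no nonterminal has two alternatives with a common prefix.

Round 1: T has alternatives sharing prefix 'n'. Introduce T': T → n T'
  Add: T' → c
  Add: T' → n

No remaining common prefixes — done.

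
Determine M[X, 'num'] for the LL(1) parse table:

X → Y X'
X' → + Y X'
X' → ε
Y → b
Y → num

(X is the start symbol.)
X → Y X'

To find M[X, 'num'], we find productions for X where 'num' is in the predict set (PREDICT(N → α) = (FIRST(α) \ {ε}) ∪ (FOLLOW(N) if α ⇒* ε)).

Relevant sets:
  FIRST(Y) = { 'b', 'num' }

X → Y X': PREDICT = { 'b', 'num' }
  'num' is in predict set, so this production goes in M[X, 'num']

M[X, 'num'] = X → Y X'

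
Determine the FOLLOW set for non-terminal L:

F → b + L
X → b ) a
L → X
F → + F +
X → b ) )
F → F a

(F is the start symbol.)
To compute FOLLOW(L), find every occurrence of L on a right-hand side N → α L β: add FIRST(β) \ {ε}, and if β is empty or nullable also add FOLLOW(N). Iterate to a fixed point.

In F → b + L: L is at the end, add FOLLOW(F)

The FOLLOW sets referred to above (computed the same way, to a fixed point):
  FOLLOW(F) = { $, '+', 'a' }

Taking the union: FOLLOW(L) = { $, '+', 'a' }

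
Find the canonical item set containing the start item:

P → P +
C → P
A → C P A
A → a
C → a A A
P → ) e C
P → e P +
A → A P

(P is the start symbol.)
{ [P → . ) e C], [P → . P +], [P → . e P +], [P' → . P] }

First, augment the grammar with P' → P
I₀ = CLOSURE({ [P' → . P] }):
  [P' → . P] has the dot before P: add [P → . P +], [P → . ) e C], [P → . e P +]
No further items can be added.

I₀ = { [P → . ) e C], [P → . P +], [P → . e P +], [P' → . P] }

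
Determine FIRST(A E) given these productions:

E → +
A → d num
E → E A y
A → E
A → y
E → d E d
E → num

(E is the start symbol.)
FIRST sets of the non-terminals involved (from the grammar, by fixed-point iteration):
  FIRST(A) = { '+', 'd', 'num', 'y' }

To compute FIRST(A E), process the symbols left to right:
Symbol A is a non-terminal. Add FIRST(A) \ {ε} = { '+', 'd', 'num', 'y' }
A is not nullable (ε ∉ FIRST(A)), so stop here.
FIRST(A E) = { '+', 'd', 'num', 'y' }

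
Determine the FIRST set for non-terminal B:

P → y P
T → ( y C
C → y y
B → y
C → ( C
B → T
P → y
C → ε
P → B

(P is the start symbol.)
{ '(', 'y' }

To compute FIRST(B), examine every production with B on the left-hand side, reading each right-hand side left to right until a non-nullable symbol is reached.

FIRST sets of the other non-terminals involved (by the same procedure, iterated to a fixed point):
  FIRST(T) = { '(' }

From B → y:
  - y is a terminal: add 'y' and stop
From B → T:
  - T is a non-terminal: add FIRST(T) \ {ε} = { '(' }
    T is not nullable, so stop

Collecting: FIRST(B) = { '(', 'y' }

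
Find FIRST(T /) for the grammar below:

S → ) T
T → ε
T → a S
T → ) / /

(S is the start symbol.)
FIRST sets of the non-terminals involved (from the grammar, by fixed-point iteration):
  FIRST(T) = { ')', 'a', ε }

To compute FIRST(T /), process the symbols left to right:
Symbol T is a non-terminal. Add FIRST(T) \ {ε} = { ')', 'a' }
T is nullable (ε ∈ FIRST(T)), continue to the next symbol.
Symbol / is a terminal. Add '/' and stop.
FIRST(T /) = { ')', '/', 'a' }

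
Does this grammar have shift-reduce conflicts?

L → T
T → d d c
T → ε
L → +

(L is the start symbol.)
A shift-reduce conflict occurs when an LR(0) state has both:
  - a complete (reduce) item [A → α .] (dot at the end), and
  - a shift item [B → β . c γ] (dot before a terminal).

Augment with L' → L and build the canonical LR(0) collection (I0 = CLOSURE({[L' → . L]}), then GOTO on every symbol after a dot until no new states appear). It has 7 states:
  I0: { [L → . +], [L → . T], [L' → . L], [T → . d d c], [T → .] }  — shift, reduce
  I1: { [L → + .] }  — reduce
  I2: { [L' → L .] }  — accept
  I3: { [L → T .] }  — reduce
  I4: { [T → d . d c] }  — shift
  I5: { [T → d d . c] }  — shift
  I6: { [T → d d c .] }  — reduce

I0 contains reduce item [T → .] and shift items [L → . +], [T → . d d c] — shift-reduce conflict.

Answer: Yes — I0: [T → .] vs [L → . +]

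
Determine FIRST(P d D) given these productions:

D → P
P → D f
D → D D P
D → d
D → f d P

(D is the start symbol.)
FIRST sets of the non-terminals involved (from the grammar, by fixed-point iteration):
  FIRST(P) = { 'd', 'f' }

To compute FIRST(P d D), process the symbols left to right:
Symbol P is a non-terminal. Add FIRST(P) \ {ε} = { 'd', 'f' }
P is not nullable (ε ∉ FIRST(P)), so stop here.
FIRST(P d D) = { 'd', 'f' }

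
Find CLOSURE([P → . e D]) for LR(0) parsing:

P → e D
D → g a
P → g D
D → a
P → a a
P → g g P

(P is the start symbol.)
{ [P → . e D] }

To compute CLOSURE, for each item [A → α.Bβ] where B is a non-terminal, add [B → .γ] for all productions B → γ; repeat for the newly added items until nothing changes.

Start with: [P → . e D]
The dot precedes the terminal e, so nothing is added.

CLOSURE = { [P → . e D] }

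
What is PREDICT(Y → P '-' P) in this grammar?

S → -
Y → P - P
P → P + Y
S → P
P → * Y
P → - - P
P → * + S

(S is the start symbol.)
{ '*', '-' }

PREDICT(Y → P '-' P) = (FIRST(RHS) \ {ε}) ∪ (FOLLOW(Y) if ε ∈ FIRST(RHS), i.e. RHS ⇒* ε)
FIRST(P) = { '*', '-' }
FIRST(P '-' P) = { '*', '-' }
ε ∉ FIRST(P '-' P), so FOLLOW(Y) is not added.
PREDICT(Y → P '-' P) = { '*', '-' }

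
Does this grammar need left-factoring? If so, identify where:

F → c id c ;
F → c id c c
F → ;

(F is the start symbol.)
Yes, F has productions with common prefix 'c id c'

Left-factoring is needed when two productions for the same non-terminal
share a common prefix on the right-hand side.

Productions for F:
  F → c id c ;
  F → c id c c
  F → ;

Found common prefix 'c id c' in productions for F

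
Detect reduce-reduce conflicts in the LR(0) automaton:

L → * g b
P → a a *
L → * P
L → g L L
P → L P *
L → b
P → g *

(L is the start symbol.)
A reduce-reduce conflict occurs when an LR(0) state has two complete items [A → α .] and [B → β .] — both call for a reduction, and with no lookahead the parser cannot choose between them.

Augment with L' → L and build the canonical LR(0) collection (I0 = CLOSURE({[L' → . L]}), then GOTO on every symbol after a dot until no new states appear). It has 18 states:
  I0: { [L → . * P], [L → . * g b], [L → . b], [L → . g L L], [L' → . L] }  — shift
  I1: { [L → * . P], [L → * . g b], [L → . * P], [L → . * g b], [L → . b], [L → . g L L], [P → . L P *], [P → . a a *], [P → . g *] }  — shift
  I2: { [L' → L .] }  — accept
  I3: { [L → b .] }  — reduce
  I4: { [L → . * P], [L → . * g b], [L → . b], [L → . g L L], [L → g . L L] }  — shift
  I5: { [L → . * P], [L → . * g b], [L → . b], [L → . g L L], [L → g L . L] }  — shift
  I6: { [L → g L L .] }  — reduce
  I7: { [L → . * P], [L → . * g b], [L → . b], [L → . g L L], [P → . L P *], [P → . a a *], [P → . g *], [P → L . P *] }  — shift
  I8: { [L → * P .] }  — reduce
  I9: { [P → a . a *] }  — shift
  I10: { [L → * g . b], [L → . * P], [L → . * g b], [L → . b], [L → . g L L], [L → g . L L], [P → g . *] }  — shift
  I11: { [L → * . P], [L → * . g b], [L → . * P], [L → . * g b], [L → . b], [L → . g L L], [P → . L P *], [P → . a a *], [P → . g *], [P → g * .] }  — shift, reduce
  I12: { [L → * g b .], [L → b .] }  — 2 reduces
  I13: { [P → a a . *] }  — shift
  I14: { [P → a a * .] }  — reduce
  I15: { [P → L P . *] }  — shift
  I16: { [L → . * P], [L → . * g b], [L → . b], [L → . g L L], [L → g . L L], [P → g . *] }  — shift
  I17: { [P → L P * .] }  — reduce

I12 contains complete items [L → * g b .], [L → b .] — reduce-reduce conflict.

Answer: Yes — I12: [L → * g b .] vs [L → b .]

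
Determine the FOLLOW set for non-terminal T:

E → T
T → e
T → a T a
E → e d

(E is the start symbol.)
To compute FOLLOW(T), find every occurrence of T on a right-hand side N → α T β: add FIRST(β) \ {ε}, and if β is empty or nullable also add FOLLOW(N). Iterate to a fixed point.

In E → T: T is at the end, add FOLLOW(E)
In T → a T a: T is followed by a, add FIRST(a) \ {ε} = { 'a' }

The FOLLOW sets referred to above (computed the same way, to a fixed point):
  FOLLOW(E) = { $ }

Taking the union: FOLLOW(T) = { $, 'a' }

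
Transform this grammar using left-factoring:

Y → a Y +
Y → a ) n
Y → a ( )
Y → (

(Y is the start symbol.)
Left-factoring transforms A → αβ₁ | αβ₂ into A → αA' and A' → β₁ | β₂
(α is the longest common prefix among the alternatives). Repeat until
no nonterminal has two alternatives with a common prefix.

Round 1: Y has alternatives sharing prefix 'a'. Introduce Y': Y → a Y'
  Add: Y' → Y +
  Add: Y' → ) n
  Add: Y' → ( )

No remaining common prefixes — done.

Resulting grammar:
Y → a Y'
Y' → Y +
Y' → ) n
Y' → ( )
Y → (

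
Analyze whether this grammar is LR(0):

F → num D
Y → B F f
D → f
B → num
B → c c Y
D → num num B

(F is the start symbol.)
Augment with F' → F and build the canonical LR(0) collection (I0 = CLOSURE({[F' → . F]}), then GOTO on every symbol after a dot until no new states appear). It has 15 states:
  I0: { [F → . num D], [F' → . F] }  — shift
  I1: { [F' → F .] }  — accept
  I2: { [D → . f], [D → . num num B], [F → num . D] }  — shift
  I3: { [F → num D .] }  — reduce
  I4: { [D → f .] }  — reduce
  I5: { [D → num . num B] }  — shift
  I6: { [B → . c c Y], [B → . num], [D → num num . B] }  — shift
  I7: { [D → num num B .] }  — reduce
  I8: { [B → c . c Y] }  — shift
  I9: { [B → num .] }  — reduce
  I10: { [B → . c c Y], [B → . num], [B → c c . Y], [Y → . B F f] }  — shift
  I11: { [F → . num D], [Y → B . F f] }  — shift
  I12: { [B → c c Y .] }  — reduce
  I13: { [Y → B F . f] }  — shift
  I14: { [Y → B F f .] }  — reduce

Every state is either a pure shift/goto state or contains exactly one complete item and nothing to shift — no conflicts. The grammar is LR(0).

Answer: Yes, the grammar is LR(0)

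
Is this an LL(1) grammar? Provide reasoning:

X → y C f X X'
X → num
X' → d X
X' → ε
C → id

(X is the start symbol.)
Relevant sets:
  FOLLOW(X') = { $, 'd' }

For X:
  PREDICT(X → y C f X X') = { 'y' }
  PREDICT(X → num) = { 'num' }
For X':
  PREDICT(X' → d X) = { 'd' }
  PREDICT(X' → ε) = { $, 'd' }
C has a single production, so nothing to check there.

Conflict found: Predict set conflict for X': { 'd' }
The grammar is NOT LL(1).

Answer: No. Predict set conflict for X': { 'd' }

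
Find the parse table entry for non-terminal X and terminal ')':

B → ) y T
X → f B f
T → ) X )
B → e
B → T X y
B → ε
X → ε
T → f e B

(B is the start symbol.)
To find M[X, ')'], we find productions for X where ')' is in the predict set (PREDICT(N → α) = (FIRST(α) \ {ε}) ∪ (FOLLOW(N) if α ⇒* ε)).

Relevant sets:
  FOLLOW(X) = { ')', 'y' }

X → f B f: PREDICT = { 'f' }
X → ε: PREDICT = { ')', 'y' }
  ')' is in predict set, so this production goes in M[X, ')']

M[X, ')'] = X → ε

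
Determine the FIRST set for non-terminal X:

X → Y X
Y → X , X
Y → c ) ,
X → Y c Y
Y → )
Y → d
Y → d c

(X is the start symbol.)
{ ')', 'c', 'd' }

To compute FIRST(X), examine every production with X on the left-hand side, reading each right-hand side left to right until a non-nullable symbol is reached.

FIRST sets of the other non-terminals involved (by the same procedure, iterated to a fixed point):
  FIRST(Y) = { ')', 'c', 'd' }

From X → Y X:
  - Y is a non-terminal: add FIRST(Y) \ {ε} = { ')', 'c', 'd' }
    Y is not nullable, so stop
From X → Y c Y:
  - Y is a non-terminal: add FIRST(Y) \ {ε} = { ')', 'c', 'd' }
    Y is not nullable, so stop

Collecting: FIRST(X) = { ')', 'c', 'd' }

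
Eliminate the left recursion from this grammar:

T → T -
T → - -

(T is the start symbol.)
T → - - T'
T' → - T'
T' → ε

T is directly left-recursive. The standard transformation for
  A → A α₁ | ... | A α_m | β₁ | ... | β_n
is
  A  → β₁ A' | ... | β_n A'
  A' → α₁ A' | ... | α_m A' | ε

T → - - becomes T → - - T'
T → T - becomes T' → - T'
Add T' → ε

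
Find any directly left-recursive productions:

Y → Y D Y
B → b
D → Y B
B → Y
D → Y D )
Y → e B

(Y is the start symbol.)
Yes, Y is left-recursive

Y → Y D Y: LEFT RECURSIVE (starts with Y)
B → b: starts with b
D → Y B: starts with Y
B → Y: starts with Y
D → Y D ): starts with Y
Y → e B: starts with e

The grammar has direct left recursion on: Y.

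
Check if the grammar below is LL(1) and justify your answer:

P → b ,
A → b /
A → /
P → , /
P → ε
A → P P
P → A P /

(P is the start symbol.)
No. Predict set conflict for P: { 'b' }

Relevant sets:
  FIRST(A) = { ',', '/', 'b', ε }
  FIRST(P) = { ',', '/', 'b', ε }
  FOLLOW(P) = { $, ',', '/', 'b' }
  FOLLOW(A) = { ',', '/', 'b' }

For P:
  PREDICT(P → b ',') = { 'b' }
  PREDICT(P → ',' '/') = { ',' }
  PREDICT(P → ε) = { $, ',', '/', 'b' }
  PREDICT(P → A P '/') = { ',', '/', 'b' }
For A:
  PREDICT(A → b '/') = { 'b' }
  PREDICT(A → '/') = { '/' }
  PREDICT(A → P P) = { ',', '/', 'b' }

Conflict found: Predict set conflict for P: { 'b' }
The grammar is NOT LL(1).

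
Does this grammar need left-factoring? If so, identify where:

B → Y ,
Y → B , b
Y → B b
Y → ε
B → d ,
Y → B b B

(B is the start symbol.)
Left-factoring is needed when two productions for the same non-terminal
share a common prefix on the right-hand side.

Productions for B:
  B → Y ,
  B → d ,
Productions for Y:
  Y → B , b
  Y → B b
  Y → ε
  Y → B b B

Found common prefix 'B' in productions for Y

Answer: Yes, Y has productions with common prefix 'B'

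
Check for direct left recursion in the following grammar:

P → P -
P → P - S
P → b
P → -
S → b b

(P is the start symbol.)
P → P -: LEFT RECURSIVE (starts with P)
P → P - S: LEFT RECURSIVE (starts with P)
P → b: starts with b
P → -: starts with '-'
S → b b: starts with b

The grammar has direct left recursion on: P.

Answer: Yes, P is left-recursive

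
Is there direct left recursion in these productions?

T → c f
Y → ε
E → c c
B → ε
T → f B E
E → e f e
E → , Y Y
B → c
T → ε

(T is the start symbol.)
Direct left recursion occurs when N → N α for some non-terminal N (the right-hand side begins with the left-hand side itself).

T → c f: starts with c
Y → ε: starts with ε
E → c c: starts with c
B → ε: starts with ε
T → f B E: starts with f
E → e f e: starts with e
E → , Y Y: starts with ','
B → c: starts with c
T → ε: starts with ε

No direct left recursion found.

Answer: No direct left recursion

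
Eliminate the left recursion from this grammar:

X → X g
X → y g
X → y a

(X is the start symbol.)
X is directly left-recursive. The standard transformation for
  A → A α₁ | ... | A α_m | β₁ | ... | β_n
is
  A  → β₁ A' | ... | β_n A'
  A' → α₁ A' | ... | α_m A' | ε

X → y g becomes X → y g X'
X → y a becomes X → y a X'
X → X g becomes X' → g X'
Add X' → ε

Resulting grammar:
X → y g X'
X → y a X'
X' → g X'
X' → ε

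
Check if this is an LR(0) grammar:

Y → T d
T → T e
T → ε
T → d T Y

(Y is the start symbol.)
No. Shift-reduce conflict between [T → .] and [T → . d T Y]

Augment with Y' → Y and build the canonical LR(0) collection (I0 = CLOSURE({[Y' → . Y]}), then GOTO on every symbol after a dot until no new states appear). It has 8 states:
  I0: { [T → . T e], [T → . d T Y], [T → .], [Y → . T d], [Y' → . Y] }  — shift, reduce
  I1: { [T → T . e], [Y → T . d] }  — shift
  I2: { [Y' → Y .] }  — accept
  I3: { [T → . T e], [T → . d T Y], [T → .], [T → d . T Y] }  — shift, reduce
  I4: { [T → . T e], [T → . d T Y], [T → .], [T → T . e], [T → d T . Y], [Y → . T d] }  — shift, reduce
  I5: { [T → d T Y .] }  — reduce
  I6: { [T → T e .] }  — reduce
  I7: { [Y → T d .] }  — reduce

Conflict in state I0:
  Shift-reduce conflict between [T → .] and [T → . d T Y]
So the grammar is NOT LR(0).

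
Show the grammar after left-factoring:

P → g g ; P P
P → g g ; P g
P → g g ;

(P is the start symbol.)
P → g g ; P'
P' → P P''
P'' → P
P'' → g
P' → ε

Left-factoring transforms A → αβ₁ | αβ₂ into A → αA' and A' → β₁ | β₂
(α is the longest common prefix among the alternatives). Repeat until
no nonterminal has two alternatives with a common prefix.

Round 1: P has alternatives sharing prefix 'g g ;'. Introduce P': P → g g ; P'
  Add: P' → P P
  Add: P' → P g
  Add: P' → ε

Round 2: P' has alternatives sharing prefix 'P'. Introduce P'': P' → P P''
  Add: P'' → P
  Add: P'' → g

No remaining common prefixes — done.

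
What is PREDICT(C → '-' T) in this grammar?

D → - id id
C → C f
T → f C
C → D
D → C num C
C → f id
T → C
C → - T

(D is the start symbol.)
{ '-' }

PREDICT(C → '-' T) = (FIRST(RHS) \ {ε}) ∪ (FOLLOW(C) if ε ∈ FIRST(RHS), i.e. RHS ⇒* ε)
FIRST('-' T) = { '-' }
ε ∉ FIRST('-' T), so FOLLOW(C) is not added.
PREDICT(C → '-' T) = { '-' }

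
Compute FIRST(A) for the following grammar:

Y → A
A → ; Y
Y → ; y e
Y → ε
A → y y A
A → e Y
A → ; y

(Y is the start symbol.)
From A → ; Y:
  - ';' is a terminal: add ';' and stop
From A → y y A:
  - y is a terminal: add 'y' and stop
From A → e Y:
  - e is a terminal: add 'e' and stop
From A → ; y:
  - ';' is a terminal: add ';' and stop

Collecting: FIRST(A) = { ';', 'e', 'y' }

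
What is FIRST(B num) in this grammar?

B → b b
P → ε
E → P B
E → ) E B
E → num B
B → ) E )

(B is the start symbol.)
FIRST sets of the non-terminals involved (from the grammar, by fixed-point iteration):
  FIRST(B) = { ')', 'b' }

To compute FIRST(B num), process the symbols left to right:
Symbol B is a non-terminal. Add FIRST(B) \ {ε} = { ')', 'b' }
B is not nullable (ε ∉ FIRST(B)), so stop here.
FIRST(B num) = { ')', 'b' }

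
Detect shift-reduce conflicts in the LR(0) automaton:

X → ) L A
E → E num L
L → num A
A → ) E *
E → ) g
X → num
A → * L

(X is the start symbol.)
A shift-reduce conflict occurs when an LR(0) state has both:
  - a complete (reduce) item [A → α .] (dot at the end), and
  - a shift item [B → β . c γ] (dot before a terminal).

Augment with X' → X and build the canonical LR(0) collection (I0 = CLOSURE({[X' → . X]}), then GOTO on every symbol after a dot until no new states appear). It has 17 states:
  I0: { [X → . ) L A], [X → . num], [X' → . X] }  — shift
  I1: { [L → . num A], [X → ) . L A] }  — shift
  I2: { [X' → X .] }  — accept
  I3: { [X → num .] }  — reduce
  I4: { [A → . ) E *], [A → . * L], [X → ) L . A] }  — shift
  I5: { [A → . ) E *], [A → . * L], [L → num . A] }  — shift
  I6: { [A → ) . E *], [E → . ) g], [E → . E num L] }  — shift
  I7: { [A → * . L], [L → . num A] }  — shift
  I8: { [L → num A .] }  — reduce
  I9: { [A → * L .] }  — reduce
  I10: { [E → ) . g] }  — shift
  I11: { [A → ) E . *], [E → E . num L] }  — shift
  I12: { [A → ) E * .] }  — reduce
  I13: { [E → E num . L], [L → . num A] }  — shift
  I14: { [E → E num L .] }  — reduce
  I15: { [E → ) g .] }  — reduce
  I16: { [X → ) L A .] }  — reduce

No state contains both a complete item and a shift item.

Answer: No shift-reduce conflicts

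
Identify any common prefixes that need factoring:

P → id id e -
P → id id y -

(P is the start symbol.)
Left-factoring is needed when two productions for the same non-terminal
share a common prefix on the right-hand side.

Productions for P:
  P → id id e -
  P → id id y -

Found common prefix 'id id' in productions for P

Answer: Yes, P has productions with common prefix 'id id'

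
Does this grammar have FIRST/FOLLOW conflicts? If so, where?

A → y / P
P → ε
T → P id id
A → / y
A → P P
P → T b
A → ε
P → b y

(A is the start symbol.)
Nullable non-terminals: A, P.
FIRST sets used below: FIRST(P) = { 'b', 'id', ε }, FIRST(T) = { 'b', 'id' }

A: nullable alternative(s) A → P P, A → ε; FOLLOW(A) = { $ }
  A → y / P: FIRST \ {ε} = { 'y' } — disjoint from FOLLOW(A)
  A → / y: FIRST \ {ε} = { '/' } — disjoint from FOLLOW(A)
  A → P P: FIRST \ {ε} = { 'b', 'id' } — disjoint from FOLLOW(A)
  A → ε: FIRST \ {ε} = { } — disjoint from FOLLOW(A)

P: nullable alternative(s) P → ε; FOLLOW(P) = { $, 'b', 'id' }
  P → ε: FIRST \ {ε} = { } — this is the only nullable alternative, skip
  P → T b: FIRST \ {ε} = { 'b', 'id' } — overlaps FOLLOW(P) on { 'b', 'id' }: CONFLICT
  P → b y: FIRST \ {ε} = { 'b' } — overlaps FOLLOW(P) on { 'b' }: CONFLICT

T has no nullable alternative, so no FIRST/FOLLOW check is needed there.

So the grammar has 2 FIRST/FOLLOW conflicts (marked CONFLICT above).

Answer: Yes. P → T b with FOLLOW(P) on { 'b', 'id' }; P → b y with FOLLOW(P) on { 'b' }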